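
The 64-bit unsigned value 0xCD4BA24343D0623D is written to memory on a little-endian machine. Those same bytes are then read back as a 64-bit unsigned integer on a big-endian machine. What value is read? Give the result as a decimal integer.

Stored little-endian, the bytes at ascending addresses are 3D 62 D0 43 43 A2 4B CD.
Read back as big-endian, the last byte is least significant, giving 0x3D62D04343A24BCD.
0x3D62D04343A24BCD = 4423326771347344333.

4423326771347344333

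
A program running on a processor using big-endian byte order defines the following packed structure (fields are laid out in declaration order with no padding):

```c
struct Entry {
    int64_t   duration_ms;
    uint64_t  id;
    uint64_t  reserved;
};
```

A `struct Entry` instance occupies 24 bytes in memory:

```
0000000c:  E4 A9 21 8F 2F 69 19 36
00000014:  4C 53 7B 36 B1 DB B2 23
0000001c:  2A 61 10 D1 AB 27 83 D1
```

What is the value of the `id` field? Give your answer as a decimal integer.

5499875044791923235

`id` follows `duration_ms` (8 bytes), so it starts at byte offset 8 and occupies 8 bytes.
Bytes at offsets 8..15: 4C 53 7B 36 B1 DB B2 23.
Big-endian stores the most-significant byte at the lowest address.
The bytes are already most-significant first: 0x4C537B36B1DBB223.
0x4C537B36B1DBB223 = 5499875044791923235.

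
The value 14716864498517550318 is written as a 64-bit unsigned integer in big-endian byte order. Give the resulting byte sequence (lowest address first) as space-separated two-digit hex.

14716864498517550318 in hexadecimal, padded to 64 bits, is 0xCC3CCE49C1B224EE.
Split into bytes (most-significant first): CC 3C CE 49 C1 B2 24 EE.
In big-endian order the high byte comes first in memory.
So the memory order matches the most-significant-first order: CC 3C CE 49 C1 B2 24 EE.

CC 3C CE 49 C1 B2 24 EE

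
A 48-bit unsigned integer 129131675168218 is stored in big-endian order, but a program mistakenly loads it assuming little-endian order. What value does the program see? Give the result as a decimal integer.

129131675168218 in 48-bit hexadecimal is 0x7571CFA0ADDA.
Stored big-endian, the bytes at ascending addresses are 75 71 CF A0 AD DA.
Read back as little-endian, the first byte is least significant, giving 0xDAADA0CF7175.
0xDAADA0CF7175 = 240439262146933.

240439262146933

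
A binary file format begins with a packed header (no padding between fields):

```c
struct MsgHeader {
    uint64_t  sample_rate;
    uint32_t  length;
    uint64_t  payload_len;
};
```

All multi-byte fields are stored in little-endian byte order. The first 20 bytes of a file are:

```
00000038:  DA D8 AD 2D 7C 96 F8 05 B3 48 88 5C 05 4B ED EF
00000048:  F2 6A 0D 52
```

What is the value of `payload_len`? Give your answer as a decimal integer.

`payload_len` follows `sample_rate` (8 B), `length` (4 B), so it starts at offset 8 + 4 = 12 and occupies 8 bytes.
Bytes at offsets 12..19: 05 4B ED EF F2 6A 0D 52.
Little-endian stores the least-significant byte at the lowest address.
Reassemble most-significant byte first: 52 0D 6A F2 EF ED 4B 05 → 0x520D6AF2EFED4B05.
0x520D6AF2EFED4B05 = 5912499477447265029.

5912499477447265029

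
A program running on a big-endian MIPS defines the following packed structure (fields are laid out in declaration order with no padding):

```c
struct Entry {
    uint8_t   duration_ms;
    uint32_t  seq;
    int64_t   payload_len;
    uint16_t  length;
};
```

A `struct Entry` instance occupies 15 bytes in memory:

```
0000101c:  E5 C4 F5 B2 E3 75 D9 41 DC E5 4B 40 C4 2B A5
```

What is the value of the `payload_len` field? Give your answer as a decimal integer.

`payload_len` follows `duration_ms` (1 B), `seq` (4 B), so it starts at offset 1 + 4 = 5 and occupies 8 bytes.
Bytes at offsets 5..12: 75 D9 41 DC E5 4B 40 C4.
Big-endian: lowest address holds the most-significant byte.
The bytes are already most-significant first: 0x75D941DCE54B40C4.
0x75D941DCE54B40C4 = 8491890989379305668.

8491890989379305668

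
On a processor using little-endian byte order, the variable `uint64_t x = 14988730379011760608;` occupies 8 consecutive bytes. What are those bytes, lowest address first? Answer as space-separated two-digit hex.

E0 21 1A B3 DD AA 02 D0

14988730379011760608 in hexadecimal, padded to 64 bits, is 0xD002AADDB31A21E0.
Split into bytes (most-significant first): D0 02 AA DD B3 1A 21 E0.
Little-endian: lowest address holds the least-significant byte.
So at ascending addresses the bytes are E0 21 1A B3 DD AA 02 D0.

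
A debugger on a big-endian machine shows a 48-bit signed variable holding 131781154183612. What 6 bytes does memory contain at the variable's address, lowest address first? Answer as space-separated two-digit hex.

77 DA B0 E2 19 BC

131781154183612 in hexadecimal, padded to 48 bits, is 0x77DAB0E219BC.
Split into bytes (most-significant first): 77 DA B0 E2 19 BC.
Big-endian stores the most-significant byte at the lowest address.
So the memory order matches the most-significant-first order: 77 DA B0 E2 19 BC.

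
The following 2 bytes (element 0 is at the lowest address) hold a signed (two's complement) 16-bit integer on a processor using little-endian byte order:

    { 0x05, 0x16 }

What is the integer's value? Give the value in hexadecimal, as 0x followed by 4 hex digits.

0x1605

Little-endian: lowest address holds the least-significant byte.
Reassemble most-significant byte first: 16 05 → 0x1605.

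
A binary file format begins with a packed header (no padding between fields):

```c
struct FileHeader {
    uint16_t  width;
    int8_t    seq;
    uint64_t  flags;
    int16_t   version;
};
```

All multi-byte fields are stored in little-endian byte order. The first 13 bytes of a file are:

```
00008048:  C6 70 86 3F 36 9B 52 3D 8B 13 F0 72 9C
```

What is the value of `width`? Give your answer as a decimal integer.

28870

`width` is the first field, at byte offset 0, occupying 2 bytes.
Bytes at offsets 0..1: C6 70.
Little-endian stores the least-significant byte at the lowest address.
Reassemble most-significant byte first: 70 C6 → 0x70C6.
0x70C6 = 28870.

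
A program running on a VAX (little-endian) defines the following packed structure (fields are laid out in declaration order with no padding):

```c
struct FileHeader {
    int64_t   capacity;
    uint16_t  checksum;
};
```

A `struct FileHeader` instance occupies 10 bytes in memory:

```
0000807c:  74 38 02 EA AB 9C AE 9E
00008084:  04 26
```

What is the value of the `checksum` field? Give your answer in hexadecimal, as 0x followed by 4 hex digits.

0x2604

`checksum` follows `capacity` (8 bytes), so it starts at byte offset 8 and occupies 2 bytes.
Bytes at offsets 8..9: 04 26.
Little-endian stores the least-significant byte at the lowest address.
Reassemble most-significant byte first: 26 04 → 0x2604.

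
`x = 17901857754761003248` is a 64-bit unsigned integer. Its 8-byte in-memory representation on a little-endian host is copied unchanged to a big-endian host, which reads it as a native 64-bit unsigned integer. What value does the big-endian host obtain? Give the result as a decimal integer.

17293851864121241848

17901857754761003248 in 64-bit hexadecimal is 0xF8702CC7A41A00F0.
Stored little-endian, the bytes at ascending addresses are F0 00 1A A4 C7 2C 70 F8.
Read back as big-endian, the last byte is least significant, giving 0xF0001AA4C72C70F8.
0xF0001AA4C72C70F8 = 17293851864121241848.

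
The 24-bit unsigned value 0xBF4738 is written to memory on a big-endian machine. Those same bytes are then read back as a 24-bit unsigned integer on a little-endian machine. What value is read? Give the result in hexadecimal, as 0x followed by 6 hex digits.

Stored big-endian, the bytes at ascending addresses are BF 47 38.
Read back as little-endian, the first byte is least significant, giving 0x3847BF.

0x3847BF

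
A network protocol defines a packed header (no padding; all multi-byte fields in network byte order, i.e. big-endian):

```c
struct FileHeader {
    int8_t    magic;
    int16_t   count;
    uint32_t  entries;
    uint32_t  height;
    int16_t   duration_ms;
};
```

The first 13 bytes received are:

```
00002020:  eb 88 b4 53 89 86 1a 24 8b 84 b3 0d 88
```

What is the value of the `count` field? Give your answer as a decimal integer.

-30540

`count` follows `magic` (1 byte), so it starts at byte offset 1 and occupies 2 bytes.
Bytes at offsets 1..2: 88 B4.
Big-endian: lowest address holds the most-significant byte.
The bytes are already most-significant first: 0x88B4.
Top bit is set, so as a signed 16-bit value this is 0x88B4 − 2^16 = -30540.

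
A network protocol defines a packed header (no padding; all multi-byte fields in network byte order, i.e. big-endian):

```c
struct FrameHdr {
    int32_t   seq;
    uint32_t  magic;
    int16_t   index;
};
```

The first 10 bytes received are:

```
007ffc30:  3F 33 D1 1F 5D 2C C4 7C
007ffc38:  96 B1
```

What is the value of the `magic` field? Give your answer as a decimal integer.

1563214972

`magic` follows `seq` (4 bytes), so it starts at byte offset 4 and occupies 4 bytes.
Bytes at offsets 4..7: 5D 2C C4 7C.
Big-endian stores the most-significant byte at the lowest address.
The bytes are already most-significant first: 0x5D2CC47C.
0x5D2CC47C = 1563214972.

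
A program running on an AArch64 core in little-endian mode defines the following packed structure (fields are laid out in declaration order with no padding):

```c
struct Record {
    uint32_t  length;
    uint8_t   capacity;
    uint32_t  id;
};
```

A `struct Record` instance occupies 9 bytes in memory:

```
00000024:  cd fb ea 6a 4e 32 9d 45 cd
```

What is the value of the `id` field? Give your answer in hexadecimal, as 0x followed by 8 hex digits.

0xCD459D32

`id` follows `length` (4 B), `capacity` (1 B), so it starts at offset 4 + 1 = 5 and occupies 4 bytes.
Bytes at offsets 5..8: 32 9D 45 CD.
Little-endian: lowest address holds the least-significant byte.
Reassemble most-significant byte first: CD 45 9D 32 → 0xCD459D32.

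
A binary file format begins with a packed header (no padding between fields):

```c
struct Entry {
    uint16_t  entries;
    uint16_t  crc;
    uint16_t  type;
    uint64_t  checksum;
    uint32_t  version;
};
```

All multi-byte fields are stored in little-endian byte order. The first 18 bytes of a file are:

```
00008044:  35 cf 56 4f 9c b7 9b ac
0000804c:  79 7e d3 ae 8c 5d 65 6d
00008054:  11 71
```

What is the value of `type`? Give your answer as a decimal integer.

47004

`type` follows `entries` (2 B), `crc` (2 B), so it starts at offset 2 + 2 = 4 and occupies 2 bytes.
Bytes at offsets 4..5: 9C B7.
Little-endian: lowest address holds the least-significant byte.
Reassemble most-significant byte first: B7 9C → 0xB79C.
0xB79C = 47004.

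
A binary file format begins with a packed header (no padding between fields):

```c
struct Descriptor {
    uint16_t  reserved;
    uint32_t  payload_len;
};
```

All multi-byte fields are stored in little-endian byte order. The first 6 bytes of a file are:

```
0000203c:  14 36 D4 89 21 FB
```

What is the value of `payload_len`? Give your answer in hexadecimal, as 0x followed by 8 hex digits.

`payload_len` follows `reserved` (2 bytes), so it starts at byte offset 2 and occupies 4 bytes.
Bytes at offsets 2..5: D4 89 21 FB.
Little-endian: lowest address holds the least-significant byte.
Reassemble most-significant byte first: FB 21 89 D4 → 0xFB2189D4.

0xFB2189D4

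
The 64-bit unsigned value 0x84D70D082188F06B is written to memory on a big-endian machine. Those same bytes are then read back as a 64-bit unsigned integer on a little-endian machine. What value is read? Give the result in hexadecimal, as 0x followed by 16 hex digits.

Stored big-endian, the bytes at ascending addresses are 84 D7 0D 08 21 88 F0 6B.
Read back as little-endian, the first byte is least significant, giving 0x6BF08821080DD784.

0x6BF08821080DD784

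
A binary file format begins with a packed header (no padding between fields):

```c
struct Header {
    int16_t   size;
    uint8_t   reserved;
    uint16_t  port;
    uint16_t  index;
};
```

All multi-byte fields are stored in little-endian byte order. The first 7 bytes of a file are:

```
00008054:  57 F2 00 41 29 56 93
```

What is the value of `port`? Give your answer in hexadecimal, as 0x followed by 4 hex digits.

`port` follows `size` (2 B), `reserved` (1 B), so it starts at offset 2 + 1 = 3 and occupies 2 bytes.
Bytes at offsets 3..4: 41 29.
Little-endian: lowest address holds the least-significant byte.
Reassemble most-significant byte first: 29 41 → 0x2941.

0x2941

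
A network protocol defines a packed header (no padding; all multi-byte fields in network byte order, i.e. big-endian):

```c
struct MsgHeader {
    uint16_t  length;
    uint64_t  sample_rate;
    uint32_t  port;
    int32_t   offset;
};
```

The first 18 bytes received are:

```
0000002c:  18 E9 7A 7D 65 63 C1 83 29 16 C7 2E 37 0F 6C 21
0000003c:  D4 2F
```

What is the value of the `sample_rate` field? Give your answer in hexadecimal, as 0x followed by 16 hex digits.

0x7A7D6563C1832916

`sample_rate` follows `length` (2 bytes), so it starts at byte offset 2 and occupies 8 bytes.
Bytes at offsets 2..9: 7A 7D 65 63 C1 83 29 16.
In big-endian order the high byte comes first in memory.
The bytes are already most-significant first: 0x7A7D6563C1832916.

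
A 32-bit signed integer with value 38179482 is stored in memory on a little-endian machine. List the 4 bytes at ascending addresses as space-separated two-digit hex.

38179482 in hexadecimal, padded to 32 bits, is 0x0246929A.
Split into bytes (most-significant first): 02 46 92 9A.
In little-endian order the low byte comes first in memory.
So at ascending addresses the bytes are 9A 92 46 02.

9A 92 46 02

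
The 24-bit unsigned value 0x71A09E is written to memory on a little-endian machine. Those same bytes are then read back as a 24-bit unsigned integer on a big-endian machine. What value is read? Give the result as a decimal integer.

Stored little-endian, the bytes at ascending addresses are 9E A0 71.
Read back as big-endian, the last byte is least significant, giving 0x9EA071.
0x9EA071 = 10395761.

10395761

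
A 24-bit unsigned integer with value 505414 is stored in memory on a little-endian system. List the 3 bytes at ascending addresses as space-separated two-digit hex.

46 B6 07

505414 in hexadecimal, padded to 24 bits, is 0x07B646.
Split into bytes (most-significant first): 07 B6 46.
Little-endian stores the least-significant byte at the lowest address.
So at ascending addresses the bytes are 46 B6 07.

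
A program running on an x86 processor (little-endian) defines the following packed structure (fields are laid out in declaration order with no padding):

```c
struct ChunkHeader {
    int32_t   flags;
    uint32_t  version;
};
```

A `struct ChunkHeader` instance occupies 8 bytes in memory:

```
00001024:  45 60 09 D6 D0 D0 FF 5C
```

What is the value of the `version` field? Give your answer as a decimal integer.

`version` follows `flags` (4 bytes), so it starts at byte offset 4 and occupies 4 bytes.
Bytes at offsets 4..7: D0 D0 FF 5C.
Little-endian: lowest address holds the least-significant byte.
Reassemble most-significant byte first: 5C FF D0 D0 → 0x5CFFD0D0.
0x5CFFD0D0 = 1560269008.

1560269008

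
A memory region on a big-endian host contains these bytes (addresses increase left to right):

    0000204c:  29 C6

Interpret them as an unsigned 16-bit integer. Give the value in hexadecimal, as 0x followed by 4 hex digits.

In big-endian order the high byte comes first in memory.
The bytes are already most-significant first: 0x29C6.

0x29C6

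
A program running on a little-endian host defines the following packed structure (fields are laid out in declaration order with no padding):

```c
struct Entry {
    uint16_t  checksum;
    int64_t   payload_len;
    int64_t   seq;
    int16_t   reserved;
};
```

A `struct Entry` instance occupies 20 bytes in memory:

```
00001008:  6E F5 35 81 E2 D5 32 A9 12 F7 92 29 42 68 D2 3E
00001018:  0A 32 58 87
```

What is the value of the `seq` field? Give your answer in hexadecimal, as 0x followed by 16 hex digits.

`seq` follows `checksum` (2 B), `payload_len` (8 B), so it starts at offset 2 + 8 = 10 and occupies 8 bytes.
Bytes at offsets 10..17: 92 29 42 68 D2 3E 0A 32.
Little-endian stores the least-significant byte at the lowest address.
Reassemble most-significant byte first: 32 0A 3E D2 68 42 29 92 → 0x320A3ED268422992.

0x320A3ED268422992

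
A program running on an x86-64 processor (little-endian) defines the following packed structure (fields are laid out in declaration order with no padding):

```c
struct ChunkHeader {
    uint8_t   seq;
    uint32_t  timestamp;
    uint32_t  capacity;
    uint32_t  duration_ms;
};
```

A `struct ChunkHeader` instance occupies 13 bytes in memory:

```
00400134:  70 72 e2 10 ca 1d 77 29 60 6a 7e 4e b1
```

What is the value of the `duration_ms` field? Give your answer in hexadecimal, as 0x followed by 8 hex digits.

`duration_ms` follows `seq` (1 B), `timestamp` (4 B), `capacity` (4 B), so it starts at offset 1 + 4 + 4 = 9 and occupies 4 bytes.
Bytes at offsets 9..12: 6A 7E 4E B1.
Little-endian stores the least-significant byte at the lowest address.
Reassemble most-significant byte first: B1 4E 7E 6A → 0xB14E7E6A.

0xB14E7E6A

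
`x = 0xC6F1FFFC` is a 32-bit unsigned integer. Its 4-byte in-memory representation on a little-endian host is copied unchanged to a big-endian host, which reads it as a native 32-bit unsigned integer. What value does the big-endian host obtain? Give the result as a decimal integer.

Stored little-endian, the bytes at ascending addresses are FC FF F1 C6.
Read back as big-endian, the last byte is least significant, giving 0xFCFFF1C6.
0xFCFFF1C6 = 4244632006.

4244632006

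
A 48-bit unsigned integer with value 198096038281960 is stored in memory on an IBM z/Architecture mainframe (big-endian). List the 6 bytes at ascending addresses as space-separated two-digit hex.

B4 2A D3 FE 42 E8

198096038281960 in hexadecimal, padded to 48 bits, is 0xB42AD3FE42E8.
Split into bytes (most-significant first): B4 2A D3 FE 42 E8.
Big-endian: lowest address holds the most-significant byte.
So the memory order matches the most-significant-first order: B4 2A D3 FE 42 E8.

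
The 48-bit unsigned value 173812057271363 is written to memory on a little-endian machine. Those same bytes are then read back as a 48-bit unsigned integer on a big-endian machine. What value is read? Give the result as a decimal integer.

74135141422238

173812057271363 in 48-bit hexadecimal is 0x9E14C5EE6C43.
Stored little-endian, the bytes at ascending addresses are 43 6C EE C5 14 9E.
Read back as big-endian, the last byte is least significant, giving 0x436CEEC5149E.
0x436CEEC5149E = 74135141422238.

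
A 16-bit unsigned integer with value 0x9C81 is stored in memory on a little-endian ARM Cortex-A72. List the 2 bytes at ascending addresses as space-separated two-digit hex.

81 9C

Split into bytes (most-significant first): 9C 81.
Little-endian: lowest address holds the least-significant byte.
So at ascending addresses the bytes are 81 9C.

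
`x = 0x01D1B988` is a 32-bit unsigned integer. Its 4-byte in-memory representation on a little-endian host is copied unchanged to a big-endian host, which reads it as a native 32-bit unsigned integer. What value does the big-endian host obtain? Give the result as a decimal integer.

2293879041

Stored little-endian, the bytes at ascending addresses are 88 B9 D1 01.
Read back as big-endian, the last byte is least significant, giving 0x88B9D101.
0x88B9D101 = 2293879041.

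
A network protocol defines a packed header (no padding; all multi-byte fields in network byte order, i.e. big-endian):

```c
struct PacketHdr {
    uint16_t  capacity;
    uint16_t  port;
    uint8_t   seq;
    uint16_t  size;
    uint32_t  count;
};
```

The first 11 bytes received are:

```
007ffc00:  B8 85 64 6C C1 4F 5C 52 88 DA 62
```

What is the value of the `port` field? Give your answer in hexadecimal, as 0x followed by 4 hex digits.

`port` follows `capacity` (2 bytes), so it starts at byte offset 2 and occupies 2 bytes.
Bytes at offsets 2..3: 64 6C.
In big-endian order the high byte comes first in memory.
The bytes are already most-significant first: 0x646C.

0x646C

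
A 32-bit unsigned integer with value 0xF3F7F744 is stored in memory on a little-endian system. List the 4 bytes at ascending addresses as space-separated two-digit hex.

44 F7 F7 F3

Split into bytes (most-significant first): F3 F7 F7 44.
In little-endian order the low byte comes first in memory.
So at ascending addresses the bytes are 44 F7 F7 F3.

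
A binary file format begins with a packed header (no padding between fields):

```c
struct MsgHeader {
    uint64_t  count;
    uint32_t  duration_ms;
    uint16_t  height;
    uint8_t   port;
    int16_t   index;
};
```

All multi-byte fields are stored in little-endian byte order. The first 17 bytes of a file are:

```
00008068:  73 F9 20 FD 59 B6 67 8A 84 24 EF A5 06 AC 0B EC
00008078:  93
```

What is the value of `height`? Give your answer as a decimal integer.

44038

`height` follows `count` (8 B), `duration_ms` (4 B), so it starts at offset 8 + 4 = 12 and occupies 2 bytes.
Bytes at offsets 12..13: 06 AC.
Little-endian stores the least-significant byte at the lowest address.
Reassemble most-significant byte first: AC 06 → 0xAC06.
0xAC06 = 44038.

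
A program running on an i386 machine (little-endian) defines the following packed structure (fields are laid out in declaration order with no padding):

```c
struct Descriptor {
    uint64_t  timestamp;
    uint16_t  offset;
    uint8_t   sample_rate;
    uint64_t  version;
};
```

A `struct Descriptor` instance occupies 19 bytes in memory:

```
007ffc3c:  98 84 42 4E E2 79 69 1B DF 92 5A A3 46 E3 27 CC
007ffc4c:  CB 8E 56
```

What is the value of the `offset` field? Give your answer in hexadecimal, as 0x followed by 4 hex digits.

`offset` follows `timestamp` (8 bytes), so it starts at byte offset 8 and occupies 2 bytes.
Bytes at offsets 8..9: DF 92.
Little-endian stores the least-significant byte at the lowest address.
Reassemble most-significant byte first: 92 DF → 0x92DF.

0x92DF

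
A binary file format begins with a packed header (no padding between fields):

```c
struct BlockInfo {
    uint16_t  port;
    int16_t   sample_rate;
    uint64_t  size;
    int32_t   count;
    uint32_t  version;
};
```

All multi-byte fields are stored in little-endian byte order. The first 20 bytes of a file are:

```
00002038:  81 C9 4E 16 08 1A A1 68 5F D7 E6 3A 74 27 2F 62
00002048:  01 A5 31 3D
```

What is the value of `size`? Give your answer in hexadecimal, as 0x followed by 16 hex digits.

`size` follows `port` (2 B), `sample_rate` (2 B), so it starts at offset 2 + 2 = 4 and occupies 8 bytes.
Bytes at offsets 4..11: 08 1A A1 68 5F D7 E6 3A.
Little-endian stores the least-significant byte at the lowest address.
Reassemble most-significant byte first: 3A E6 D7 5F 68 A1 1A 08 → 0x3AE6D75F68A11A08.

0x3AE6D75F68A11A08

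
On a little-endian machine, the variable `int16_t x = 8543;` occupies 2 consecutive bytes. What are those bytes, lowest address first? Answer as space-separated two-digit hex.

5F 21

8543 in hexadecimal, padded to 16 bits, is 0x215F.
Split into bytes (most-significant first): 21 5F.
Little-endian: lowest address holds the least-significant byte.
So at ascending addresses the bytes are 5F 21.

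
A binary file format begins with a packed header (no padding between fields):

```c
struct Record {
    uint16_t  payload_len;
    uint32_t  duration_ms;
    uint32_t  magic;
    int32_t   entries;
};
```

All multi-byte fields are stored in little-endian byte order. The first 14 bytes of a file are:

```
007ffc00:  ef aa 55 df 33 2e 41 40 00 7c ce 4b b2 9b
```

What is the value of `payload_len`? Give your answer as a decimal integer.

43759

`payload_len` is the first field, at byte offset 0, occupying 2 bytes.
Bytes at offsets 0..1: EF AA.
Little-endian stores the least-significant byte at the lowest address.
Reassemble most-significant byte first: AA EF → 0xAAEF.
0xAAEF = 43759.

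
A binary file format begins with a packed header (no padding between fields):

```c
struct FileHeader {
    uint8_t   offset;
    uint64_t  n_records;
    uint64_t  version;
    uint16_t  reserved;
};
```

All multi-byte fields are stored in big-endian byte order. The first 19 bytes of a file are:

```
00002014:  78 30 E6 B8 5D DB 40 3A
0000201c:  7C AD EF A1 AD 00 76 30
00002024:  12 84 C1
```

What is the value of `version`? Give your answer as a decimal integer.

`version` follows `offset` (1 B), `n_records` (8 B), so it starts at offset 1 + 8 = 9 and occupies 8 bytes.
Bytes at offsets 9..16: AD EF A1 AD 00 76 30 12.
Big-endian: lowest address holds the most-significant byte.
The bytes are already most-significant first: 0xADEFA1AD00763012.
0xADEFA1AD00763012 = 12533414052404539410.

12533414052404539410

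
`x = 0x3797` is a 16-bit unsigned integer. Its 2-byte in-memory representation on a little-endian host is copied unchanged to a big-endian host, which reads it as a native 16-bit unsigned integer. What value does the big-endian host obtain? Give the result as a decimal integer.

38711

Stored little-endian, the bytes at ascending addresses are 97 37.
Read back as big-endian, the last byte is least significant, giving 0x9737.
0x9737 = 38711.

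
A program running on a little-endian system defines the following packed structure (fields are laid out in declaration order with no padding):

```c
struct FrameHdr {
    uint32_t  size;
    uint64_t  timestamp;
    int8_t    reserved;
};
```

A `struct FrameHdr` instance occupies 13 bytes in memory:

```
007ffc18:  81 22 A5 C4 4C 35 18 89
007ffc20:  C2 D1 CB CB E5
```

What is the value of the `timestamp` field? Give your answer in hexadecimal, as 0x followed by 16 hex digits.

`timestamp` follows `size` (4 bytes), so it starts at byte offset 4 and occupies 8 bytes.
Bytes at offsets 4..11: 4C 35 18 89 C2 D1 CB CB.
In little-endian order the low byte comes first in memory.
Reassemble most-significant byte first: CB CB D1 C2 89 18 35 4C → 0xCBCBD1C28918354C.

0xCBCBD1C28918354C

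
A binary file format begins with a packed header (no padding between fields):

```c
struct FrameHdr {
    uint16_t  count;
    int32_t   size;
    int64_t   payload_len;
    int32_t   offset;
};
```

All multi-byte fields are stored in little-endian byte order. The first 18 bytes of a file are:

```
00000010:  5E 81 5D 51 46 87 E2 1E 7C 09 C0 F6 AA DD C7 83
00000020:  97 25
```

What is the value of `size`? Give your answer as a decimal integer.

-2025434787

`size` follows `count` (2 bytes), so it starts at byte offset 2 and occupies 4 bytes.
Bytes at offsets 2..5: 5D 51 46 87.
In little-endian order the low byte comes first in memory.
Reassemble most-significant byte first: 87 46 51 5D → 0x8746515D.
Top bit is set, so as a signed 32-bit value this is 0x8746515D − 2^32 = -2025434787.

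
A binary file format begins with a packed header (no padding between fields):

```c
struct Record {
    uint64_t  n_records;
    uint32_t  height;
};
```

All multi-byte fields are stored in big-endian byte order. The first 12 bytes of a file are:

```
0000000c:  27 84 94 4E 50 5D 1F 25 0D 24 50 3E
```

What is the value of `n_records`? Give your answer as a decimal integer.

2847563928481636133

`n_records` is the first field, at byte offset 0, occupying 8 bytes.
Bytes at offsets 0..7: 27 84 94 4E 50 5D 1F 25.
In big-endian order the high byte comes first in memory.
The bytes are already most-significant first: 0x2784944E505D1F25.
0x2784944E505D1F25 = 2847563928481636133.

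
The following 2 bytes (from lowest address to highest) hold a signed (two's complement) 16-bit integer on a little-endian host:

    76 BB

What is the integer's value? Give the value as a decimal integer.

Little-endian stores the least-significant byte at the lowest address.
Reassemble most-significant byte first: BB 76 → 0xBB76.
Top bit is set, so as a signed 16-bit value this is 0xBB76 − 2^16 = -17546.

-17546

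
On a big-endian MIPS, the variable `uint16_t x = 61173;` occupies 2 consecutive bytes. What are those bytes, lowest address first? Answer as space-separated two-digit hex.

61173 in hexadecimal, padded to 16 bits, is 0xEEF5.
Split into bytes (most-significant first): EE F5.
Big-endian: lowest address holds the most-significant byte.
So the memory order matches the most-significant-first order: EE F5.

EE F5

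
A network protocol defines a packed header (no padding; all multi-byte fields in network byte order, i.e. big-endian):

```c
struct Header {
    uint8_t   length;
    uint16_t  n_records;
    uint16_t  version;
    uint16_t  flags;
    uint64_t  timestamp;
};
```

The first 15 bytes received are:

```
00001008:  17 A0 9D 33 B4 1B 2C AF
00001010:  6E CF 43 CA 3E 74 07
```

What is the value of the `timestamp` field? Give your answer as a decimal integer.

`timestamp` follows `length` (1 B), `n_records` (2 B), `version` (2 B), `flags` (2 B), so it starts at offset 1 + 2 + 2 + 2 = 7 and occupies 8 bytes.
Bytes at offsets 7..14: AF 6E CF 43 CA 3E 74 07.
In big-endian order the high byte comes first in memory.
The bytes are already most-significant first: 0xAF6ECF43CA3E7407.
0xAF6ECF43CA3E7407 = 12641269094138409991.

12641269094138409991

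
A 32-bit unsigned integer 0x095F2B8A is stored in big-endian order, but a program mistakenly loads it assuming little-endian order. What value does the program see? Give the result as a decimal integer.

2318098185

Stored big-endian, the bytes at ascending addresses are 09 5F 2B 8A.
Read back as little-endian, the first byte is least significant, giving 0x8A2B5F09.
0x8A2B5F09 = 2318098185.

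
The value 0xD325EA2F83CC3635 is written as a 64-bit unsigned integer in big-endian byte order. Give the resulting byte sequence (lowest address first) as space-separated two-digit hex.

Split into bytes (most-significant first): D3 25 EA 2F 83 CC 36 35.
In big-endian order the high byte comes first in memory.
So the memory order matches the most-significant-first order: D3 25 EA 2F 83 CC 36 35.

D3 25 EA 2F 83 CC 36 35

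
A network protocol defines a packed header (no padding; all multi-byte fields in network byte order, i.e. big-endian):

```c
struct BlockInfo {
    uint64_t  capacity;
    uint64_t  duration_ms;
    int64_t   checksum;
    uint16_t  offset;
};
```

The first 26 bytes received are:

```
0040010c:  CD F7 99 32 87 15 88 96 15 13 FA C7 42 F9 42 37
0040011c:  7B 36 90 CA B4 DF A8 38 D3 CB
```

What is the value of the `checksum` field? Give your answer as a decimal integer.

8878442915699861560

`checksum` follows `capacity` (8 B), `duration_ms` (8 B), so it starts at offset 8 + 8 = 16 and occupies 8 bytes.
Bytes at offsets 16..23: 7B 36 90 CA B4 DF A8 38.
Big-endian stores the most-significant byte at the lowest address.
The bytes are already most-significant first: 0x7B3690CAB4DFA838.
0x7B3690CAB4DFA838 = 8878442915699861560.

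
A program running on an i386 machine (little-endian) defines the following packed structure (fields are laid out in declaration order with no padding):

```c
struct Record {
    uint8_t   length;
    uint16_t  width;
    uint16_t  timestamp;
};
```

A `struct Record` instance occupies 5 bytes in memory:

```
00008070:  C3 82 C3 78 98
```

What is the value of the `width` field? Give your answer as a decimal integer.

`width` follows `length` (1 byte), so it starts at byte offset 1 and occupies 2 bytes.
Bytes at offsets 1..2: 82 C3.
Little-endian: lowest address holds the least-significant byte.
Reassemble most-significant byte first: C3 82 → 0xC382.
0xC382 = 50050.

50050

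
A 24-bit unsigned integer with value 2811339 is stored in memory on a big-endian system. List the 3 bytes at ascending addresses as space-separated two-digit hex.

2A E5 CB

2811339 in hexadecimal, padded to 24 bits, is 0x2AE5CB.
Split into bytes (most-significant first): 2A E5 CB.
Big-endian stores the most-significant byte at the lowest address.
So the memory order matches the most-significant-first order: 2A E5 CB.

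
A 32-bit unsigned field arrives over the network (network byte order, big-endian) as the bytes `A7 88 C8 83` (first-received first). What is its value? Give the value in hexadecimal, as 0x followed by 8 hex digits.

0xA788C883

Big-endian: lowest address holds the most-significant byte.
The bytes are already most-significant first: 0xA788C883.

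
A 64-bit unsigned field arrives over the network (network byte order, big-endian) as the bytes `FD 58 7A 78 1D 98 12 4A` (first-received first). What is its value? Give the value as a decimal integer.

Big-endian: lowest address holds the most-significant byte.
The bytes are already most-significant first: 0xFD587A781D98124A.
0xFD587A781D98124A = 18255475745857475146.

18255475745857475146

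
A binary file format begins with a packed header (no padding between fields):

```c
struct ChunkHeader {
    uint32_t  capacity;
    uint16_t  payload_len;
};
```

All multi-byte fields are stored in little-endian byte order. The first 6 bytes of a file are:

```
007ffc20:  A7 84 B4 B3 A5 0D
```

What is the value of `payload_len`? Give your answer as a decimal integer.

`payload_len` follows `capacity` (4 bytes), so it starts at byte offset 4 and occupies 2 bytes.
Bytes at offsets 4..5: A5 0D.
In little-endian order the low byte comes first in memory.
Reassemble most-significant byte first: 0D A5 → 0x0DA5.
0x0DA5 = 3493.

3493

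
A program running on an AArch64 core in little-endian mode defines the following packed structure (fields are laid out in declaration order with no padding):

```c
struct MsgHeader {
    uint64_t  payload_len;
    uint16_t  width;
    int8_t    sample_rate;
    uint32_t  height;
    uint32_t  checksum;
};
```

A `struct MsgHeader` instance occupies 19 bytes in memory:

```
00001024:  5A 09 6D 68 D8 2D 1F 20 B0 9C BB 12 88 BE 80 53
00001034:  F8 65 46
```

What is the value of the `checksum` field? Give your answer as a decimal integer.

`checksum` follows `payload_len` (8 B), `width` (2 B), `sample_rate` (1 B), `height` (4 B), so it starts at offset 8 + 2 + 1 + 4 = 15 and occupies 4 bytes.
Bytes at offsets 15..18: 53 F8 65 46.
Little-endian: lowest address holds the least-significant byte.
Reassemble most-significant byte first: 46 65 F8 53 → 0x4665F853.
0x4665F853 = 1181087827.

1181087827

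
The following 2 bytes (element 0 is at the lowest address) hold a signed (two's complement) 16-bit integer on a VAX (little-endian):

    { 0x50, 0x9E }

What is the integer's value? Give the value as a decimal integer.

Little-endian: lowest address holds the least-significant byte.
Reassemble most-significant byte first: 9E 50 → 0x9E50.
Top bit is set, so as a signed 16-bit value this is 0x9E50 − 2^16 = -25008.

-25008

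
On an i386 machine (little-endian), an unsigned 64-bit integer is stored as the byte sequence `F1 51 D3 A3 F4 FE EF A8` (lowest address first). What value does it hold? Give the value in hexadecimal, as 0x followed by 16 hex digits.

0xA8EFFEF4A3D351F1

Little-endian: lowest address holds the least-significant byte.
Reassemble most-significant byte first: A8 EF FE F4 A3 D3 51 F1 → 0xA8EFFEF4A3D351F1.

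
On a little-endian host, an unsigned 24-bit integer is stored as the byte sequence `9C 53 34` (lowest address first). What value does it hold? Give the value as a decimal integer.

In little-endian order the low byte comes first in memory.
Reassemble most-significant byte first: 34 53 9C → 0x34539C.
0x34539C = 3429276.

3429276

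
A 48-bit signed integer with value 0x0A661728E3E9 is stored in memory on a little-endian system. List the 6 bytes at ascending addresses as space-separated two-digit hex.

E9 E3 28 17 66 0A

Split into bytes (most-significant first): 0A 66 17 28 E3 E9.
Little-endian: lowest address holds the least-significant byte.
So at ascending addresses the bytes are E9 E3 28 17 66 0A.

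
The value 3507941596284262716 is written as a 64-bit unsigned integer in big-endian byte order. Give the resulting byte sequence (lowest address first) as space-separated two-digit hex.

30 AE B6 4B C3 57 19 3C

3507941596284262716 in hexadecimal, padded to 64 bits, is 0x30AEB64BC357193C.
Split into bytes (most-significant first): 30 AE B6 4B C3 57 19 3C.
Big-endian: lowest address holds the most-significant byte.
So the memory order matches the most-significant-first order: 30 AE B6 4B C3 57 19 3C.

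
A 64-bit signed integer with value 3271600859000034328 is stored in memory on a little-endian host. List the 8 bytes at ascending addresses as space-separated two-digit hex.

3271600859000034328 in hexadecimal, padded to 64 bits, is 0x2D670FA5C78F5418.
Split into bytes (most-significant first): 2D 67 0F A5 C7 8F 54 18.
Little-endian: lowest address holds the least-significant byte.
So at ascending addresses the bytes are 18 54 8F C7 A5 0F 67 2D.

18 54 8F C7 A5 0F 67 2D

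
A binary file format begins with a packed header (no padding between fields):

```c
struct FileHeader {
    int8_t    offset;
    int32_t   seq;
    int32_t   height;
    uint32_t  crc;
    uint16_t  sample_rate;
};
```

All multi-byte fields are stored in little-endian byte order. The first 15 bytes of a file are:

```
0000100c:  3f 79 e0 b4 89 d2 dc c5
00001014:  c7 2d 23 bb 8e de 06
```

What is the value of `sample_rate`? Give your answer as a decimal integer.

`sample_rate` follows `offset` (1 B), `seq` (4 B), `height` (4 B), `crc` (4 B), so it starts at offset 1 + 4 + 4 + 4 = 13 and occupies 2 bytes.
Bytes at offsets 13..14: DE 06.
Little-endian: lowest address holds the least-significant byte.
Reassemble most-significant byte first: 06 DE → 0x06DE.
0x06DE = 1758.

1758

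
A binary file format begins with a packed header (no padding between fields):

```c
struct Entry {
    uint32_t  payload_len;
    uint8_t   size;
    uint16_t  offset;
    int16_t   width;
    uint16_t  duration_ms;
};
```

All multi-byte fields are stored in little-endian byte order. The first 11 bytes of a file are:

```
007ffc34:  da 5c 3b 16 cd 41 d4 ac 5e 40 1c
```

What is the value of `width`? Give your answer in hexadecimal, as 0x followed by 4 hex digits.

`width` follows `payload_len` (4 B), `size` (1 B), `offset` (2 B), so it starts at offset 4 + 1 + 2 = 7 and occupies 2 bytes.
Bytes at offsets 7..8: AC 5E.
Little-endian: lowest address holds the least-significant byte.
Reassemble most-significant byte first: 5E AC → 0x5EAC.

0x5EAC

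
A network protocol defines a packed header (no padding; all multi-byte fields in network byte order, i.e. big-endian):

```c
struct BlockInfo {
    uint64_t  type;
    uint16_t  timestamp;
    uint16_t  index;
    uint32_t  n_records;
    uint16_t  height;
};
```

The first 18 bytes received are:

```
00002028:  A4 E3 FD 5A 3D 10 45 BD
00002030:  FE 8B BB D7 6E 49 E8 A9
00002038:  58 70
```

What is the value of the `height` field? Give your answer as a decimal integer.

22640

`height` follows `type` (8 B), `timestamp` (2 B), `index` (2 B), `n_records` (4 B), so it starts at offset 8 + 2 + 2 + 4 = 16 and occupies 2 bytes.
Bytes at offsets 16..17: 58 70.
Big-endian stores the most-significant byte at the lowest address.
The bytes are already most-significant first: 0x5870.
0x5870 = 22640.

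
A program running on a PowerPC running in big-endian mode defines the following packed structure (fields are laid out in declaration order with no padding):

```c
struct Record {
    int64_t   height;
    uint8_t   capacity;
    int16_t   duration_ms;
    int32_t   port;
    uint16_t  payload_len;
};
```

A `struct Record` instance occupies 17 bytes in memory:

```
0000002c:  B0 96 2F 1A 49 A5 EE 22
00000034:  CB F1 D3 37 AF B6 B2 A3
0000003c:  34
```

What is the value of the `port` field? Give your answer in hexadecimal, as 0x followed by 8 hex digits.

0x37AFB6B2

`port` follows `height` (8 B), `capacity` (1 B), `duration_ms` (2 B), so it starts at offset 8 + 1 + 2 = 11 and occupies 4 bytes.
Bytes at offsets 11..14: 37 AF B6 B2.
Big-endian: lowest address holds the most-significant byte.
The bytes are already most-significant first: 0x37AFB6B2.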